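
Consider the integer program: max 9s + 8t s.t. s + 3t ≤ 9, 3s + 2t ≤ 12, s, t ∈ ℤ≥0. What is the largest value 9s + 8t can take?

36

The continuous relaxation peaks at (2.57, 2.14) with value 40.29; rounding to a feasible lattice point costs some objective.
(s,t)=(4,0): 1·4+3·0=4≤9, 3·4+2·0=12≤12, objective 36.
(s,t)=(3,1): 1·3+3·1=6≤9, 3·3+2·1=11≤12, objective 35.
(s,t)=(2,2): 1·2+3·2=8≤9, 3·2+2·2=10≤12, objective 34.
(s,t)=(3,0): 1·3+3·0=3≤9, 3·3+2·0=9≤12, objective 27.
No feasible integer point exceeds 36.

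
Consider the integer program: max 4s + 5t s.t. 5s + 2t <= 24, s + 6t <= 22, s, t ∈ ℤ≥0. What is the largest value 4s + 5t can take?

27

The continuous relaxation peaks at (3.57, 3.07) with value 29.64; rounding to a feasible lattice point costs some objective.
(s,t)=(3,3): 5·3+2·3=21≤24, 1·3+6·3=21≤22, objective 27.
(s,t)=(4,2): 5·4+2·2=24≤24, 1·4+6·2=16≤22, objective 26.
(s,t)=(2,3): 5·2+2·3=16≤24, 1·2+6·3=20≤22, objective 23.
No feasible integer point exceeds 27.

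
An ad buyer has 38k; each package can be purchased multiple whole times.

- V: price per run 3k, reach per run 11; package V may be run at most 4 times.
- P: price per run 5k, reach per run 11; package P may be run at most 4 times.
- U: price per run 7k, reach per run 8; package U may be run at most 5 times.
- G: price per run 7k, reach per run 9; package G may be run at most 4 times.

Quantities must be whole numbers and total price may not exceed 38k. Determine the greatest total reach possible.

3×V, 4×P, and 1×G: price 36 ≤ 38, reach 3·11 + 4·11 + 1·9 = 86.
4×V and 4×P: price 32 ≤ 38, reach 4·11 + 4·11 = 88.
Best is 88.

88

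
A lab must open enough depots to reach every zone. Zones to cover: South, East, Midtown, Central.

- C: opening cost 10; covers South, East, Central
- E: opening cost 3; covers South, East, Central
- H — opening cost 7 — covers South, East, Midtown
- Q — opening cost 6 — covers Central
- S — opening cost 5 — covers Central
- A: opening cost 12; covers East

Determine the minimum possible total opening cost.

10

Choose E and H: together they cover South, East, Midtown, Central — every zone.
Total opening cost: 3 + 7 = 10.
No cover costs less than 10.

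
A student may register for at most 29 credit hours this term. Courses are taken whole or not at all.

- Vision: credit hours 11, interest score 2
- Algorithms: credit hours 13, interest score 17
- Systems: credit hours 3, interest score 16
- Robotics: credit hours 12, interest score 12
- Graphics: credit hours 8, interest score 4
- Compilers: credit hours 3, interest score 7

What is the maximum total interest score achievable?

Treat it as a binary knapsack problem.
Take Algorithms, Systems, and Robotics: credit hours 13 + 3 + 12 = 28 ≤ 29, interest score 17 + 16 + 12 = 45.
No other feasible combination does better.

45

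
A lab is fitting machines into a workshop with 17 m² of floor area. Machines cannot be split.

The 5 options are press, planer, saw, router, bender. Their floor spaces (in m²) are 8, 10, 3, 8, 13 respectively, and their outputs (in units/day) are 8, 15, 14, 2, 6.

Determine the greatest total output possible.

saw + bender: floor space 3 + 13 = 16 ≤ 17, output 14 + 6 = 20.
press + saw: floor space 8 + 3 = 11 ≤ 17, output 8 + 14 = 22.
planer + saw: floor space 10 + 3 = 13 ≤ 17, output 15 + 14 = 29.
Best is planer and saw with total output 29.

29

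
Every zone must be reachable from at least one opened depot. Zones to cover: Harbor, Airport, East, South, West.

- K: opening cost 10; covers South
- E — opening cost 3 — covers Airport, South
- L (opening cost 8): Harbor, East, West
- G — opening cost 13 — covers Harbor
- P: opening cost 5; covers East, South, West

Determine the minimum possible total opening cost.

This is a weighted set-cover instance.
Choose E and L: together they cover Harbor, Airport, East, South, West — every zone.
Total opening cost: 3 + 8 = 11.

11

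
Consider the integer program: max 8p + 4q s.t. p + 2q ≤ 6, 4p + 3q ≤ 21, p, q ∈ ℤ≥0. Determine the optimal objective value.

Relaxing integrality, the LP optimum is 42.00 at (p,q) = (5.25, 0), which is not an integer point.
(p,q)=(5,0): 1·5+2·0=5≤6, 4·5+3·0=20≤21, objective 40.
(p,q)=(4,1): 1·4+2·1=6≤6, 4·4+3·1=19≤21, objective 36.
(p,q)=(4,0): 1·4+2·0=4≤6, 4·4+3·0=16≤21, objective 32.
No feasible integer point exceeds 40.

40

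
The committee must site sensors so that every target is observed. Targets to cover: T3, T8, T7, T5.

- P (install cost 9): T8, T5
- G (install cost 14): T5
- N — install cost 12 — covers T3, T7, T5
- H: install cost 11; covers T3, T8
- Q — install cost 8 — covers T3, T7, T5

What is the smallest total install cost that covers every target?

Choose P and Q: together they cover T3, T8, T7, T5 — every target.
Total install cost: 9 + 8 = 17.
No cover costs less than 17.

17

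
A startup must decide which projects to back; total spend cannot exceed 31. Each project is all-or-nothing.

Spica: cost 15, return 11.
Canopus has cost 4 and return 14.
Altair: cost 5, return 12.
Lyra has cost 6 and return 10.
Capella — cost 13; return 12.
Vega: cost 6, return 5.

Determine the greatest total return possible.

48

Treat it as a binary knapsack problem.
Take Canopus, Altair, Lyra, and Capella: cost 4 + 5 + 6 + 13 = 28 ≤ 31, return 14 + 12 + 10 + 12 = 48.
No other feasible combination does better.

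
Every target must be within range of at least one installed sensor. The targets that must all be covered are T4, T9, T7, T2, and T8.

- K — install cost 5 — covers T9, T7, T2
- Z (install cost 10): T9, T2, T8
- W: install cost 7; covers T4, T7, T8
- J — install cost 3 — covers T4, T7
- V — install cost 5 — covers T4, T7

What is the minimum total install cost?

12

The greedy cost-per-new-target heuristic would pick J, K, and W for 15, but a cheaper cover exists.
Choose K and W: together they cover T4, T9, T7, T2, T8 — every target.
Total install cost: 5 + 7 = 12.
No cover costs less than 12.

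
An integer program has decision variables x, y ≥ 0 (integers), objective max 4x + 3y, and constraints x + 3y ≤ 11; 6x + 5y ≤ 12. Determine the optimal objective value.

(x,y)=(2,0): 1·2+3·0=2≤11, 6·2+5·0=12≤12, objective 8.
(x,y)=(1,1): 1·1+3·1=4≤11, 6·1+5·1=11≤12, objective 7.
Maximum is 8 at (x,y)=(2,0).

8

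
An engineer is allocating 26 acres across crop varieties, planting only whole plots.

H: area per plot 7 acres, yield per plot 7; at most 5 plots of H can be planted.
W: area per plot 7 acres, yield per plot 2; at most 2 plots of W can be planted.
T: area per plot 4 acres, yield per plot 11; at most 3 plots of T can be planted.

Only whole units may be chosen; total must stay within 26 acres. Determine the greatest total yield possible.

47

T has the best ratio (11/4); taking only T gives at most 3×11 = 33 (stopped by the supply cap of 3).
Mixing does better — 2×H and 3×T: area 26 ≤ 26, yield 2·7 + 3·11 = 47.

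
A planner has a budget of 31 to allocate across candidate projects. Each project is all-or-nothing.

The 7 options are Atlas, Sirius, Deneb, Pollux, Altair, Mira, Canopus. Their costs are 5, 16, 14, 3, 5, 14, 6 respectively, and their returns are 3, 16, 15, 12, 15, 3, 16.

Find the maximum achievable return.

59

This is an integer program with binary decision variables.
Allowing fractional choices, the relaxed optimum would be about 61.0, but projects are indivisible.
Deneb + Pollux + Altair + Canopus: cost 14 + 3 + 5 + 6 = 28 ≤ 31, return 15 + 12 + 15 + 16 = 58.
Atlas + Deneb + Altair + Canopus: cost 5 + 14 + 5 + 6 = 30 ≤ 31, return 3 + 15 + 15 + 16 = 49.
Sirius + Pollux + Altair + Canopus: cost 16 + 3 + 5 + 6 = 30 ≤ 31, return 16 + 12 + 15 + 16 = 59.
Best is Sirius, Pollux, Altair, and Canopus with total return 59.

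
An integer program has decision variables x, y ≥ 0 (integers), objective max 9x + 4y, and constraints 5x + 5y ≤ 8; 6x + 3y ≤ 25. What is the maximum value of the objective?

9

(x,y)=(1,0): 5·1+5·0=5≤8, 6·1+3·0=6≤25, objective 9.
(x,y)=(0,1): 5·0+5·1=5≤8, 6·0+3·1=3≤25, objective 4.
(x,y)=(0,0): 5·0+5·0=0≤8, 6·0+3·0=0≤25, objective 0.
No feasible integer point exceeds 9.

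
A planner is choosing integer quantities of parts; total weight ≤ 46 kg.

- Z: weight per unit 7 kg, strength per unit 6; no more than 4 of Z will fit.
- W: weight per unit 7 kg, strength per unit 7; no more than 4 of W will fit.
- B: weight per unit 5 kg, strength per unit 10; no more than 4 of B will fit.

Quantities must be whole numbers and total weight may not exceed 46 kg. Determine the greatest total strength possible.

This is a bounded integer knapsack.
3×W and 4×B: weight 41 ≤ 46, strength 3·7 + 4·10 = 61.
1×Z, 2×W, and 4×B: weight 41 ≤ 46, strength 1·6 + 2·7 + 4·10 = 60.
Best is 61.

61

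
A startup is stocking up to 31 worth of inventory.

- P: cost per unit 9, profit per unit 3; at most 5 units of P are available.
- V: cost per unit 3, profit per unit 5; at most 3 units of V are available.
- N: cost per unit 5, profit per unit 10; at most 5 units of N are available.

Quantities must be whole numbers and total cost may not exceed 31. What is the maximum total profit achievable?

60

N has the best ratio (10/5); taking only N gives at most 5×10 = 50 (stopped by the supply cap of 5).
Mixing does better — 2×V and 5×N: cost 31 ≤ 31, profit 2·5 + 5·10 = 60.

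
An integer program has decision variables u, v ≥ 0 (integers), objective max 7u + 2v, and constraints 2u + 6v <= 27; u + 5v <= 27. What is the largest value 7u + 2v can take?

(u,v)=(13,0): 2·13+6·0=26≤27, 1·13+5·0=13≤27, objective 91.
(u,v)=(12,0): 2·12+6·0=24≤27, 1·12+5·0=12≤27, objective 84.
The best lattice point is (13,0), giving 91.

91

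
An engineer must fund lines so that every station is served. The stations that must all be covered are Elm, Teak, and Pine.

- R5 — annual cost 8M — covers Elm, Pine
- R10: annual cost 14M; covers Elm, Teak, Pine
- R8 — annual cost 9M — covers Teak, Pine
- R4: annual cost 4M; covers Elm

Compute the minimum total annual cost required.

13

The greedy cost-per-new-station heuristic would pick R5 and R8 for 17, but a cheaper cover exists.
Choose R8 and R4: together they cover Elm, Teak, Pine — every station.
Total annual cost: 9 + 4 = 13.
No cover costs less than 13.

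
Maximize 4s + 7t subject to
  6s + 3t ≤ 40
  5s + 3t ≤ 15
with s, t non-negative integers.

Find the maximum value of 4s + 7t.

(s,t)=(0,5) is feasible, giving 35.
(s,t)=(0,4) is feasible, giving 28.
Maximum is 35 at (s,t)=(0,5).

35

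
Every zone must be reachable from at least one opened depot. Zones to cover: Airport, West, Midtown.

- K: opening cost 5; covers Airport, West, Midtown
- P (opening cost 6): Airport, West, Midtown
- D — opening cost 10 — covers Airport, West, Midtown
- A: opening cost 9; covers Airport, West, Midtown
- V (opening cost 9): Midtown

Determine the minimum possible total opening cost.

5

This is an integer covering problem.
K alone covers Airport, West, Midtown — every zone.
Total opening cost: 5.
No cover costs less than 5.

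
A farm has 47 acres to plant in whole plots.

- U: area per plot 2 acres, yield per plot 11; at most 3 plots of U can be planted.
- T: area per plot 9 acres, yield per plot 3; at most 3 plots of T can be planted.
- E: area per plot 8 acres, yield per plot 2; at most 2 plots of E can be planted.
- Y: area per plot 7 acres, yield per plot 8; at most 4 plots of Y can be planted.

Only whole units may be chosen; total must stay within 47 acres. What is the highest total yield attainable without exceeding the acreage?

This is a bounded integer knapsack.
U has the best ratio (11/2); taking only U gives at most 3×11 = 33 (stopped by the supply cap of 3).
Mixing does better — 3×U, 1×T, and 4×Y: area 43 ≤ 47, yield 3·11 + 1·3 + 4·8 = 68.

68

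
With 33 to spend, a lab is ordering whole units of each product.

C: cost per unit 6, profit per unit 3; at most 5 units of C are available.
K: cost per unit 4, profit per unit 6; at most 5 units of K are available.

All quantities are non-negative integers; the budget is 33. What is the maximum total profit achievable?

This is a bounded integer knapsack.
K has the best ratio (6/4); taking only K gives at most 5×6 = 30 (stopped by the supply cap of 5).
Mixing does better — 2×C and 5×K: cost 32 ≤ 33, profit 2·3 + 5·6 = 36.

36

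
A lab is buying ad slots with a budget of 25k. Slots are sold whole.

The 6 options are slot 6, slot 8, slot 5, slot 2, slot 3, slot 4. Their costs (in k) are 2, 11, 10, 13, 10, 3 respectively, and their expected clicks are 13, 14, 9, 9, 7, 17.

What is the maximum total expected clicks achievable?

slot 6 + slot 5 + slot 3 + slot 4: cost 2 + 10 + 10 + 3 = 25 ≤ 25, expected clicks 13 + 9 + 7 + 17 = 46.
slot 6 + slot 8 + slot 4: cost 2 + 11 + 3 = 16 ≤ 25, expected clicks 13 + 14 + 17 = 44.
Best is slot 6, slot 5, slot 3, and slot 4 with total expected clicks 46.

46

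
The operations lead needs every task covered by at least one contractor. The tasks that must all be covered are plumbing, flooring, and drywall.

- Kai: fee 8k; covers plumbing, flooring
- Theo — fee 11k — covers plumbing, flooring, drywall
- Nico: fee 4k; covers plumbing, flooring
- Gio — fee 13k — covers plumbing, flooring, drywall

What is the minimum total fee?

11

Theo alone covers plumbing, flooring, drywall — every task.
Total fee: 11.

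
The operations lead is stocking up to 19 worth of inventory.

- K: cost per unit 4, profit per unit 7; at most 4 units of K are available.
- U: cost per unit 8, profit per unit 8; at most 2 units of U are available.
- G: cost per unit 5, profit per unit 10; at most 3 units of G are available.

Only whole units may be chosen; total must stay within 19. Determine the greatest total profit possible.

G has the best ratio (10/5); taking only G gives at most 3×10 = 30 (stopped by the cost limit).
Mixing does better — 1×K and 3×G: cost 19 ≤ 19, profit 1·7 + 3·10 = 37.

37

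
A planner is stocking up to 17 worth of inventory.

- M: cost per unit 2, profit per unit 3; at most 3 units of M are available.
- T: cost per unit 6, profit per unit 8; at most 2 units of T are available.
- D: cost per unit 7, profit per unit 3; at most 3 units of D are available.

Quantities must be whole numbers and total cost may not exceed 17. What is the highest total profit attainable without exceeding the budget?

22

This is a bounded integer knapsack.
2×M and 2×T: cost 16 ≤ 17, profit 2·3 + 2·8 = 22.
1×M and 2×T: cost 14 ≤ 17, profit 1·3 + 2·8 = 19.
Best is 22.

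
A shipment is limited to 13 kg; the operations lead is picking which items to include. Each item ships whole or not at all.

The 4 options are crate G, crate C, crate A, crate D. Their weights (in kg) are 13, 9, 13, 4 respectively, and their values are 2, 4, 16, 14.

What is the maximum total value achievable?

Treat it as a binary knapsack problem.
Take crate C and crate D: weight 9 + 4 = 13 ≤ 13, value 4 + 14 = 18.
No other feasible combination does better.

18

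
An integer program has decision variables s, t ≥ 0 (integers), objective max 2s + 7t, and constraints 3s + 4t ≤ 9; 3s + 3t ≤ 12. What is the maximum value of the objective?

Relaxing integrality, the LP optimum is 15.75 at (s,t) = (0, 2.25), which is not an integer point.
(s,t)=(0,2): 3·0+4·2=8≤9, 3·0+3·2=6≤12, objective 14.
(s,t)=(1,1): 3·1+4·1=7≤9, 3·1+3·1=6≤12, objective 9.
The best lattice point is (0,2), giving 14.

14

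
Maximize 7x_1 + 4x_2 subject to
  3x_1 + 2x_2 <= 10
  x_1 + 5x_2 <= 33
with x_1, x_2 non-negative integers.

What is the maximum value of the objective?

(x_1,x_2)=(2,2) is feasible, giving 22.
(x_1,x_2)=(3,0) is feasible, giving 21.
Maximum is 22 at (x_1,x_2)=(2,2).

22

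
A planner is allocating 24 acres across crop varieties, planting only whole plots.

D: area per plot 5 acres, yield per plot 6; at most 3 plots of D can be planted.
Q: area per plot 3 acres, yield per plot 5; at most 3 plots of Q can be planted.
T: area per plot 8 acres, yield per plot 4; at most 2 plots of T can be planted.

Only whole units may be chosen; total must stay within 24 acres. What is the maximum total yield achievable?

33

Take 3×D and 3×Q: area 24 ≤ 24, yield 3·6 + 3·5 = 33.
Q has the best ratio (5/3) and is taken to its limit of 3; remaining capacity is filled optimally with the others.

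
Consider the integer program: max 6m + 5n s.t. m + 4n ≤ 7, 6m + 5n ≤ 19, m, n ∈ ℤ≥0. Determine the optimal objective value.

18

(m,n)=(3,0): 1·3+4·0=3≤7, 6·3+5·0=18≤19, objective 18.
(m,n)=(2,1): 1·2+4·1=6≤7, 6·2+5·1=17≤19, objective 17.
(m,n)=(2,0): 1·2+4·0=2≤7, 6·2+5·0=12≤19, objective 12.
No feasible integer point exceeds 18.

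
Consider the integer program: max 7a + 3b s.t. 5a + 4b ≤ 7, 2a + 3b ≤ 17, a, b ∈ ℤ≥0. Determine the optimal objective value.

The continuous relaxation peaks at (1.4, 0) with value 9.80; rounding to a feasible lattice point costs some objective.
(a,b)=(1,0): 5·1+4·0=5≤7, 2·1+3·0=2≤17, objective 7.
(a,b)=(0,1): 5·0+4·1=4≤7, 2·0+3·1=3≤17, objective 3.
(a,b)=(0,0): 5·0+4·0=0≤7, 2·0+3·0=0≤17, objective 0.
No feasible integer point exceeds 7.

7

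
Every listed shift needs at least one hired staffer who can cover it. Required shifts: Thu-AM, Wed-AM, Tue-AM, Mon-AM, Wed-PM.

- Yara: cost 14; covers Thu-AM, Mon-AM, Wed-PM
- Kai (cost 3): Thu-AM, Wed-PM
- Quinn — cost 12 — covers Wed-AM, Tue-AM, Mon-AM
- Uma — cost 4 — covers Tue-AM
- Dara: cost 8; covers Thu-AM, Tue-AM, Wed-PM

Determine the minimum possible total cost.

15

This is an integer covering problem.
Choose Kai and Quinn: together they cover Thu-AM, Wed-AM, Tue-AM, Mon-AM, Wed-PM — every shift.
Total cost: 3 + 12 = 15.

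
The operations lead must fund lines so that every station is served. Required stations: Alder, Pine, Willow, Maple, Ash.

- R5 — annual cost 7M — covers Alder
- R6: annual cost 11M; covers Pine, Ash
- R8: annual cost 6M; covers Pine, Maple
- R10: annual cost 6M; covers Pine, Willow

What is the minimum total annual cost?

30

Choose R5, R6, R8, and R10: together they cover Alder, Pine, Willow, Maple, Ash — every station.
Total annual cost: 7 + 11 + 6 + 6 = 30.
No cover costs less than 30.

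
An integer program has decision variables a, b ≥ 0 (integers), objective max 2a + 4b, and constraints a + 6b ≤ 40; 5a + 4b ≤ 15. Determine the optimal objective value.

12

(a,b)=(0,3) is feasible, giving 12.
(a,b)=(1,2) is feasible, giving 10.
(a,b)=(0,2) is feasible, giving 8.
No feasible integer point exceeds 12.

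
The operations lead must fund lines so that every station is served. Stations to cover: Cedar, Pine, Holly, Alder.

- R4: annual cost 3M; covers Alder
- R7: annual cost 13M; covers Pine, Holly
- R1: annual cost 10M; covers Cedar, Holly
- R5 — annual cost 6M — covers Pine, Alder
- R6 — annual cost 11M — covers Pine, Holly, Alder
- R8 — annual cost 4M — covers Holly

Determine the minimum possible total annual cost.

16

The greedy cost-per-new-station heuristic would pick R4, R8, R5, and R1 for 23, but a cheaper cover exists.
Choose R1 and R5: together they cover Cedar, Pine, Holly, Alder — every station.
Total annual cost: 10 + 6 = 16.
No cover costs less than 16.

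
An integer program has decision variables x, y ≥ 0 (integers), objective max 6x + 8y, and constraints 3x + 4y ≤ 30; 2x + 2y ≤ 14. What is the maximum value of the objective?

(x,y)=(0,7): 3·0+4·7=28≤30, 2·0+2·7=14≤14, objective 56.
(x,y)=(1,6): 3·1+4·6=27≤30, 2·1+2·6=14≤14, objective 54.
(x,y)=(0,6): 3·0+4·6=24≤30, 2·0+2·6=12≤14, objective 48.
The best lattice point is (0,7), giving 56.

56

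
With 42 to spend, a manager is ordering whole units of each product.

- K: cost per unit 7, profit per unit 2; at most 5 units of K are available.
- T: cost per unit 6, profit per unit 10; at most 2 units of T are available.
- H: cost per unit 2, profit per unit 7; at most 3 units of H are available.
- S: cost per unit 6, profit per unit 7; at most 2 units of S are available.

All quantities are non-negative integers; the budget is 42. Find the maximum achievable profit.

This is a bounded integer knapsack.
2×T, 3×H, and 2×S: cost 30 ≤ 42, profit 2·10 + 3·7 + 2·7 = 55.
1×K, 2×T, 3×H, and 2×S: cost 37 ≤ 42, profit 1·2 + 2·10 + 3·7 + 2·7 = 57.
Best is 57.

57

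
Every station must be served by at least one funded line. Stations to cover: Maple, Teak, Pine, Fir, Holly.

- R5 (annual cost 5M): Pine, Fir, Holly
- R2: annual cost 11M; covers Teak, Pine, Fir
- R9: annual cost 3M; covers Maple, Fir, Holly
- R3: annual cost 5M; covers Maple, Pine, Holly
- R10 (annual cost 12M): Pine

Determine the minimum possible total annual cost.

14

This is an integer covering problem.
The greedy cost-per-new-station heuristic would pick R9, R5, and R2 for 19, but a cheaper cover exists.
Choose R2 and R9: together they cover Maple, Teak, Pine, Fir, Holly — every station.
Total annual cost: 11 + 3 = 14.
No cover costs less than 14.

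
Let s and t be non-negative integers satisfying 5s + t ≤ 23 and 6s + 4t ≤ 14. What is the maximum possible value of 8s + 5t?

18

The continuous relaxation peaks at (2.33, 0) with value 18.67; rounding to a feasible lattice point costs some objective.
(s,t)=(1,2): 5·1+1·2=7≤23, 6·1+4·2=14≤14, objective 18.
(s,t)=(2,0): 5·2+1·0=10≤23, 6·2+4·0=12≤14, objective 16.
(s,t)=(0,3): 5·0+1·3=3≤23, 6·0+4·3=12≤14, objective 15.
No feasible integer point exceeds 18.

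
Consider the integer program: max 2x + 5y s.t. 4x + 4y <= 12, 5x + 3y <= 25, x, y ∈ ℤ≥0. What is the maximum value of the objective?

15

(x,y)=(0,3): 4·0+4·3=12≤12, 5·0+3·3=9≤25, objective 15.
(x,y)=(1,2): 4·1+4·2=12≤12, 5·1+3·2=11≤25, objective 12.
(x,y)=(0,2): 4·0+4·2=8≤12, 5·0+3·2=6≤25, objective 10.
Maximum is 15 at (x,y)=(0,3).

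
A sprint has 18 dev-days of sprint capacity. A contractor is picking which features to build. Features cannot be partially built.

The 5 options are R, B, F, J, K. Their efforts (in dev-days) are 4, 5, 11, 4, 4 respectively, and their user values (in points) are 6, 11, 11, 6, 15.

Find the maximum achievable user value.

38

This is an integer program with binary decision variables.
Allowing fractional choices, the relaxed optimum would be about 39.0, but features are indivisible.
R + B + J + K: effort 4 + 5 + 4 + 4 = 17 ≤ 18, user value 6 + 11 + 6 + 15 = 38.
R + B + K: effort 4 + 5 + 4 = 13 ≤ 18, user value 6 + 11 + 15 = 32.
B + J + K: effort 5 + 4 + 4 = 13 ≤ 18, user value 11 + 6 + 15 = 32.
Best is R, B, J, and K with total user value 38.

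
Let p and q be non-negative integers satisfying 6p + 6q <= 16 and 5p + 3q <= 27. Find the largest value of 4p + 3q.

8

(p,q)=(2,0): 6·2+6·0=12≤16, 5·2+3·0=10≤27, objective 8.
(p,q)=(1,1): 6·1+6·1=12≤16, 5·1+3·1=8≤27, objective 7.
No feasible integer point exceeds 8.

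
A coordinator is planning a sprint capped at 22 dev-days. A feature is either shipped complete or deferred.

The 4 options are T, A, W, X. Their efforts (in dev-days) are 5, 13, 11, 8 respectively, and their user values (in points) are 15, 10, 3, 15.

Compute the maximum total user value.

30

This is an integer program with binary decision variables.
Take T and X: effort 5 + 8 = 13 ≤ 22, user value 15 + 15 = 30.
No other feasible combination does better.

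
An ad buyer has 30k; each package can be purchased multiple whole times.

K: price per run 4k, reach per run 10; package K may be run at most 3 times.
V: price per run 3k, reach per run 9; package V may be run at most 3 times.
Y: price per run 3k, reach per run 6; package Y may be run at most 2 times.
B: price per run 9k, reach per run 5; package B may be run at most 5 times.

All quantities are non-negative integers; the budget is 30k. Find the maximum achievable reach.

69

Take 3×K, 3×V, and 2×Y: price 27 ≤ 30, reach 3·10 + 3·9 + 2·6 = 69.
V has the best ratio (9/3) and is taken to its limit of 3; remaining capacity is filled optimally with the others.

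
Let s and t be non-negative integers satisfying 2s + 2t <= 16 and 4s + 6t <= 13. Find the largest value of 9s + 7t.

27

Relaxing integrality, the LP optimum is 29.25 at (s,t) = (3.25, 0), which is not an integer point.
(s,t)=(3,0): 2·3+2·0=6≤16, 4·3+6·0=12≤13, objective 27.
(s,t)=(2,0): 2·2+2·0=4≤16, 4·2+6·0=8≤13, objective 18.
Maximum is 27 at (s,t)=(3,0).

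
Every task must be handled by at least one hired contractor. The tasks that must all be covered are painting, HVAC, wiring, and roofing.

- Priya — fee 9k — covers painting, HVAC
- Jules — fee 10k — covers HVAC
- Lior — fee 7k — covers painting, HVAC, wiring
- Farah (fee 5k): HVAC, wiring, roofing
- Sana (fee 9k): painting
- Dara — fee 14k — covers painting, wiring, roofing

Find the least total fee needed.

12

Choose Lior and Farah: together they cover painting, HVAC, wiring, roofing — every task.
Total fee: 7 + 5 = 12.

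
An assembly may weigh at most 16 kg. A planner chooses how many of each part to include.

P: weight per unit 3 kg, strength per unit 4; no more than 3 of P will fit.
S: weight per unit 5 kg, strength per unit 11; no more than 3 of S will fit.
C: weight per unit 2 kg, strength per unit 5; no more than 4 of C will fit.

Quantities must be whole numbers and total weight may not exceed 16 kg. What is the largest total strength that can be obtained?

This is a bounded integer knapsack.
C has the best ratio (5/2); taking only C gives at most 4×5 = 20 (stopped by the supply cap of 4).
Mixing does better — 2×S and 3×C: weight 16 ≤ 16, strength 2·11 + 3·5 = 37.

37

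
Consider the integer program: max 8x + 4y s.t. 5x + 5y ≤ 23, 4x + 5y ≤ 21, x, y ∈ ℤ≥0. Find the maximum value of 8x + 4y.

(x,y)=(4,0): 5·4+5·0=20≤23, 4·4+5·0=16≤21, objective 32.
(x,y)=(3,1): 5·3+5·1=20≤23, 4·3+5·1=17≤21, objective 28.
Maximum is 32 at (x,y)=(4,0).

32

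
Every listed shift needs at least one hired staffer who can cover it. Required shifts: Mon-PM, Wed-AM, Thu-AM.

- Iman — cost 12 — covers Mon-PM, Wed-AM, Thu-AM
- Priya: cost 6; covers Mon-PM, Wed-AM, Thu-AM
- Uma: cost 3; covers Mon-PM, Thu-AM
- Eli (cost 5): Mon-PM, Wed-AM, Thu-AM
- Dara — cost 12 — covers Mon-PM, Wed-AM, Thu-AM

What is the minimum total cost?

5

This is an integer covering problem.
The greedy cost-per-new-shift heuristic would pick Uma and Eli for 8, but a cheaper cover exists.
Eli alone covers Mon-PM, Wed-AM, Thu-AM — every shift.
Total cost: 5.
No cover costs less than 5.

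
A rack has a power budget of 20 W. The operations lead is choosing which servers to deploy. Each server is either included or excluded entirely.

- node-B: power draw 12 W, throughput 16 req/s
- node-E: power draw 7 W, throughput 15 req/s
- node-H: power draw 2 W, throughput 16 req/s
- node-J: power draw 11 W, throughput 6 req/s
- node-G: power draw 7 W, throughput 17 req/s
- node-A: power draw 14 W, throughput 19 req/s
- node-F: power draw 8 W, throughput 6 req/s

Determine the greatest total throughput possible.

48

Allowing fractional choices, the relaxed optimum would be about 53.4, but servers are indivisible.
node-H + node-G + node-F: power draw 2 + 7 + 8 = 17 ≤ 20, throughput 16 + 17 + 6 = 39.
node-E + node-H + node-G: power draw 7 + 2 + 7 = 16 ≤ 20, throughput 15 + 16 + 17 = 48.
node-H + node-J + node-G: power draw 2 + 11 + 7 = 20 ≤ 20, throughput 16 + 6 + 17 = 39.
Best is node-E, node-H, and node-G with total throughput 48.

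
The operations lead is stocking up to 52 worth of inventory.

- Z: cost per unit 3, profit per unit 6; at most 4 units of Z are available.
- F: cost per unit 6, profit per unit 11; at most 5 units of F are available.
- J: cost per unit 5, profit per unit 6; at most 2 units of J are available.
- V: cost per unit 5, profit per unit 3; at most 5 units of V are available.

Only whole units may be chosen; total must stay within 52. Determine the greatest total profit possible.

Z has the best ratio (6/3); taking only Z gives at most 4×6 = 24 (stopped by the supply cap of 4).
Mixing does better — 4×Z, 5×F, and 2×J: cost 52 ≤ 52, profit 4·6 + 5·11 + 2·6 = 91.

91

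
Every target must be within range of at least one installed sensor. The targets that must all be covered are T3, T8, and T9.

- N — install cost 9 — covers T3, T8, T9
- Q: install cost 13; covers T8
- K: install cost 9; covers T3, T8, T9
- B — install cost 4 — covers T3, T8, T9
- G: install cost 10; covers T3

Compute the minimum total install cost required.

This is an integer covering problem.
B alone covers T3, T8, T9 — every target.
Total install cost: 4.

4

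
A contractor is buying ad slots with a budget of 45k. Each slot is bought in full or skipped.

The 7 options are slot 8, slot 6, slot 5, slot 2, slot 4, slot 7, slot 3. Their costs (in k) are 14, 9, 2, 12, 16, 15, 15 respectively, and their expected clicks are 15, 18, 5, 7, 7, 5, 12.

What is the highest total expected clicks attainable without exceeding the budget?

Allowing fractional choices, the relaxed optimum would be about 52.9, but ad slots are indivisible.
slot 8 + slot 6 + slot 5 + slot 2: cost 14 + 9 + 2 + 12 = 37 ≤ 45, expected clicks 15 + 18 + 5 + 7 = 45.
slot 8 + slot 6 + slot 3: cost 14 + 9 + 15 = 38 ≤ 45, expected clicks 15 + 18 + 12 = 45.
slot 8 + slot 6 + slot 5 + slot 3: cost 14 + 9 + 2 + 15 = 40 ≤ 45, expected clicks 15 + 18 + 5 + 12 = 50.
Best is slot 8, slot 6, slot 5, and slot 3 with total expected clicks 50.

50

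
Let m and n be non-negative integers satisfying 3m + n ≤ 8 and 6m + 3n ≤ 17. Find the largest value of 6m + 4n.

20

The continuous relaxation peaks at (0, 5.67) with value 22.67; rounding to a feasible lattice point costs some objective.
(m,n)=(0,5): 3·0+1·5=5≤8, 6·0+3·5=15≤17, objective 20.
(m,n)=(0,4): 3·0+1·4=4≤8, 6·0+3·4=12≤17, objective 16.
The best lattice point is (0,5), giving 20.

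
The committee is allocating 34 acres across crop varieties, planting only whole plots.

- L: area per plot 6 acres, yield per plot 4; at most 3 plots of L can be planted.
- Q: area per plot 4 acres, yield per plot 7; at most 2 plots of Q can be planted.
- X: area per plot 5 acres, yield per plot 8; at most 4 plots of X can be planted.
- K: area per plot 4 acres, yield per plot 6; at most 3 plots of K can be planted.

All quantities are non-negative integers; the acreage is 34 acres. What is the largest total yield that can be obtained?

52

2×Q, 4×X, and 1×K: area 32 ≤ 34, yield 2·7 + 4·8 + 1·6 = 52.
1×Q, 4×X, and 2×K: area 32 ≤ 34, yield 1·7 + 4·8 + 2·6 = 51.
Best is 52.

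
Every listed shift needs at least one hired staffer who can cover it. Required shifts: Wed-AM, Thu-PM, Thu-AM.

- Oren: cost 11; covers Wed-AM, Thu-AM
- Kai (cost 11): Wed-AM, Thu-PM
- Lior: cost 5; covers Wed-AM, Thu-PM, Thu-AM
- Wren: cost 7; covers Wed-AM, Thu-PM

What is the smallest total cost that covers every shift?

5

Lior alone covers Wed-AM, Thu-PM, Thu-AM — every shift.
Total cost: 5.
No cover costs less than 5.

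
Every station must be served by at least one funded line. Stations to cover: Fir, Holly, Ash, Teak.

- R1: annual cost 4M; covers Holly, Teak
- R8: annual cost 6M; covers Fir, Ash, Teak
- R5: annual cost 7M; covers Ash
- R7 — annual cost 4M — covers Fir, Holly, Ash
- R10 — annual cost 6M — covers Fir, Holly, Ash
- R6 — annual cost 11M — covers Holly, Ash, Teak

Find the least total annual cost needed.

This is a weighted set-cover instance.
Choose R1 and R7: together they cover Fir, Holly, Ash, Teak — every station.
Total annual cost: 4 + 4 = 8.
No cover costs less than 8.

8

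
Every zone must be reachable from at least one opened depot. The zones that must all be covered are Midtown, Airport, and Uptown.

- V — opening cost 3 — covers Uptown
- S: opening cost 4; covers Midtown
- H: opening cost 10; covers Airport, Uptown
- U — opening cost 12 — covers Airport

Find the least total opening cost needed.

The greedy cost-per-new-zone heuristic would pick V, S, and H for 17, but a cheaper cover exists.
Choose S and H: together they cover Midtown, Airport, Uptown — every zone.
Total opening cost: 4 + 10 = 14.
No cover costs less than 14.

14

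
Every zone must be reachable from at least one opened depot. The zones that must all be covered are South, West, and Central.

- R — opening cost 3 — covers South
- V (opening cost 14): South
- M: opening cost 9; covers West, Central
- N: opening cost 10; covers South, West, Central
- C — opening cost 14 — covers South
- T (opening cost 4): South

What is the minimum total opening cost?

This is a weighted set-cover instance.
The greedy cost-per-new-zone heuristic would pick R and M for 12, but a cheaper cover exists.
N alone covers South, West, Central — every zone.
Total opening cost: 10.
No cover costs less than 10.

10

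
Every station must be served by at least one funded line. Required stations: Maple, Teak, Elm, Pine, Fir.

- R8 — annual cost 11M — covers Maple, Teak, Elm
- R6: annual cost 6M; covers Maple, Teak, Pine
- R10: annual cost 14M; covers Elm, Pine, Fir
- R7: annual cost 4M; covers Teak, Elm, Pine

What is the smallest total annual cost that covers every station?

20

Choose R6 and R10: together they cover Maple, Teak, Elm, Pine, Fir — every station.
Total annual cost: 6 + 14 = 20.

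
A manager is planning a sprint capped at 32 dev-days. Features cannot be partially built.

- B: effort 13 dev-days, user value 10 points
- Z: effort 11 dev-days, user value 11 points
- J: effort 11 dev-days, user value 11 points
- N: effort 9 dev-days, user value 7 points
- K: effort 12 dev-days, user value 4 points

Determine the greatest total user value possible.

29

Take Z, J, and N: effort 11 + 11 + 9 = 31 ≤ 32, user value 11 + 11 + 7 = 29.
No other feasible combination does better.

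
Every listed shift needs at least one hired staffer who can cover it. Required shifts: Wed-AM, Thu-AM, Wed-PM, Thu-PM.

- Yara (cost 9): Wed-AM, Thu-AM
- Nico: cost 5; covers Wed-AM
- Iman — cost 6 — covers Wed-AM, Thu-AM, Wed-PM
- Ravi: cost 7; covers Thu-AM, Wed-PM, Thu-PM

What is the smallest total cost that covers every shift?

12

The greedy cost-per-new-shift heuristic would pick Iman and Ravi for 13, but a cheaper cover exists.
Choose Nico and Ravi: together they cover Wed-AM, Thu-AM, Wed-PM, Thu-PM — every shift.
Total cost: 5 + 7 = 12.
No cover costs less than 12.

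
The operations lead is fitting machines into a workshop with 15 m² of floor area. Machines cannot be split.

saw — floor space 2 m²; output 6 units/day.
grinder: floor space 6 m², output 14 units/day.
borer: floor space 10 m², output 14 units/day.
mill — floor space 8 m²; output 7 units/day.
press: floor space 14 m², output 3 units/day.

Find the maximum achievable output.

Take grinder and mill: floor space 6 + 8 = 14 ≤ 15, output 14 + 7 = 21.
No other feasible combination does better.

21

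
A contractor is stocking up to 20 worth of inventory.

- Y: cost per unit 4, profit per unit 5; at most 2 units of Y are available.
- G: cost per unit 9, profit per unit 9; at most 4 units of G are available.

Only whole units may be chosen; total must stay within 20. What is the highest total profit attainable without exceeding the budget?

19

This is a bounded integer knapsack.
Y has the best ratio (5/4); taking only Y gives at most 2×5 = 10 (stopped by the supply cap of 2).
Mixing does better — 2×Y and 1×G: cost 17 ≤ 20, profit 2·5 + 1·9 = 19.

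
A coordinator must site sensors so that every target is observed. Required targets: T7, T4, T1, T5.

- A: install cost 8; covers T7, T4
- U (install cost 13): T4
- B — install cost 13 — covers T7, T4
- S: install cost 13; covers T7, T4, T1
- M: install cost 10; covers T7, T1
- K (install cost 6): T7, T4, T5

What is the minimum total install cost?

Choose M and K: together they cover T7, T4, T1, T5 — every target.
Total install cost: 10 + 6 = 16.
No cover costs less than 16.

16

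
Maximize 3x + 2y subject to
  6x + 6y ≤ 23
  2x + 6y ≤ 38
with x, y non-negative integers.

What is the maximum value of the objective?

The continuous relaxation peaks at (3.83, 0) with value 11.50; rounding to a feasible lattice point costs some objective.
(x,y)=(3,0) is feasible, giving 9.
(x,y)=(2,1) is feasible, giving 8.
(x,y)=(2,0) is feasible, giving 6.
The best lattice point is (3,0), giving 9.

9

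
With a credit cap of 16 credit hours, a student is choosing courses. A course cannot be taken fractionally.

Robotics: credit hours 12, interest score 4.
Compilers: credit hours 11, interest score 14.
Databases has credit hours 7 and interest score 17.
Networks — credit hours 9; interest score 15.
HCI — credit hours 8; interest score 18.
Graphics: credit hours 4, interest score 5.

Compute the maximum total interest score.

This is an integer program with binary decision variables.
Take Databases and HCI: credit hours 7 + 8 = 15 ≤ 16, interest score 17 + 18 = 35.
No other feasible combination does better.

35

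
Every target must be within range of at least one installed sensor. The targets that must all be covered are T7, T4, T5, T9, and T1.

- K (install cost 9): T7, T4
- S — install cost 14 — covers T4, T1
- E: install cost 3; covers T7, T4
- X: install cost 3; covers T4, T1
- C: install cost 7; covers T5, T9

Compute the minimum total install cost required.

13

Choose E, X, and C: together they cover T7, T4, T5, T9, T1 — every target.
Total install cost: 3 + 3 + 7 = 13.
No cover costs less than 13.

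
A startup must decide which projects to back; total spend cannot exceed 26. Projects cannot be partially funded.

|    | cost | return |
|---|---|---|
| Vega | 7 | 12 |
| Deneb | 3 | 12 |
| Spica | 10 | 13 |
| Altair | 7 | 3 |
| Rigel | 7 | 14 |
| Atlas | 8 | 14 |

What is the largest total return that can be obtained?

This is a 0-1 knapsack instance.
Allowing fractional choices, the relaxed optimum would be about 53.3, but projects are indivisible.
Vega + Deneb + Rigel + Atlas: cost 7 + 3 + 7 + 8 = 25 ≤ 26, return 12 + 12 + 14 + 14 = 52.
Deneb + Altair + Rigel + Atlas: cost 3 + 7 + 7 + 8 = 25 ≤ 26, return 12 + 3 + 14 + 14 = 43.
Best is Vega, Deneb, Rigel, and Atlas with total return 52.

52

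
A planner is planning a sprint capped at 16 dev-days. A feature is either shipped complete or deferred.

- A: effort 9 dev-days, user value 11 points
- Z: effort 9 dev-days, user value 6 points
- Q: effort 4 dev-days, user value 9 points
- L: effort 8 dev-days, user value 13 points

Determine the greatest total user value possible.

Take Q and L: effort 4 + 8 = 12 ≤ 16, user value 9 + 13 = 22.
No other feasible combination does better.

22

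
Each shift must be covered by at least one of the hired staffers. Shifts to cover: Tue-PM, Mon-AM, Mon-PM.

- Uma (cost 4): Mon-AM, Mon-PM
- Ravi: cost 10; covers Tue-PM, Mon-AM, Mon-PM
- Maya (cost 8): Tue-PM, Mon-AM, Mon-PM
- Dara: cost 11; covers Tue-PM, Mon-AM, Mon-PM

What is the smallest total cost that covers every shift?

8

The greedy cost-per-new-shift heuristic would pick Uma and Maya for 12, but a cheaper cover exists.
Maya alone covers Tue-PM, Mon-AM, Mon-PM — every shift.
Total cost: 8.
No cover costs less than 8.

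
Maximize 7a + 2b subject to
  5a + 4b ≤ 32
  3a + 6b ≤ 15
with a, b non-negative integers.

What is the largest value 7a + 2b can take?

35

(a,b)=(5,0) is feasible, giving 35.
(a,b)=(4,0) is feasible, giving 28.
The best lattice point is (5,0), giving 35.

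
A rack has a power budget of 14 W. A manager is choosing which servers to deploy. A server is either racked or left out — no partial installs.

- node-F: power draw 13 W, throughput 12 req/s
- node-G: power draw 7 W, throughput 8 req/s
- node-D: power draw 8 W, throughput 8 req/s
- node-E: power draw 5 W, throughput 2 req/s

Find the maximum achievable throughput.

12

Allowing fractional choices, the relaxed optimum would be about 15.0, but servers are indivisible.
node-D + node-E: power draw 8 + 5 = 13 ≤ 14, throughput 8 + 2 = 10.
node-G + node-E: power draw 7 + 5 = 12 ≤ 14, throughput 8 + 2 = 10.
node-F: power draw 13 ≤ 14, throughput 12.
Best is node-F with total throughput 12.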